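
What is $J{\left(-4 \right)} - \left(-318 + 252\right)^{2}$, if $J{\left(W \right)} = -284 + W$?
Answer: $-4644$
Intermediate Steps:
$J{\left(-4 \right)} - \left(-318 + 252\right)^{2} = \left(-284 - 4\right) - \left(-318 + 252\right)^{2} = -288 - \left(-66\right)^{2} = -288 - 4356 = -4644$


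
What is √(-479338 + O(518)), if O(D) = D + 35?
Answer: I*√478785 ≈ 691.94*I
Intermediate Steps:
O(D) = 35 + D
√(-479338 + O(518)) = √(-479338 + (35 + 518)) = √(-479338 + 553) = √(-478785) = I*√478785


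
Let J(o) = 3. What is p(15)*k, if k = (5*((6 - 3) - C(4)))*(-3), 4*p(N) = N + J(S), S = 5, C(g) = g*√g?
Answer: 675/2 ≈ 337.50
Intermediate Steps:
C(g) = g^(3/2)
p(N) = ¾ + N/4 (p(N) = (N + 3)/4 = (3 + N)/4 = ¾ + N/4)
k = 75 (k = (5*((6 - 3) - 4^(3/2)))*(-3) = (5*(3 - 1*8))*(-3) = (5*(3 - 8))*(-3) = (5*(-5))*(-3) = -25*(-3) = 75)
p(15)*k = (¾ + (¼)*15)*75 = (¾ + 15/4)*75 = (9/2)*75 = 675/2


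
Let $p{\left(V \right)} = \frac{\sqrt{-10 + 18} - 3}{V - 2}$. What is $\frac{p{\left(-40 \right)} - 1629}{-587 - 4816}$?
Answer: $\frac{22805}{75642} + \frac{\sqrt{2}}{113463} \approx 0.3015$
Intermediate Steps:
$p{\left(V \right)} = \frac{-3 + 2 \sqrt{2}}{-2 + V}$ ($p{\left(V \right)} = \frac{\sqrt{8} - 3}{-2 + V} = \frac{2 \sqrt{2} - 3}{-2 + V} = \frac{-3 + 2 \sqrt{2}}{-2 + V}$)
$\frac{p{\left(-40 \right)} - 1629}{-587 - 4816} = \frac{\frac{-3 + 2 \sqrt{2}}{-2 - 40} - 1629}{-587 - 4816} = \frac{\frac{-3 + 2 \sqrt{2}}{-42} - 1629}{-5403} = \left(- \frac{-3 + 2 \sqrt{2}}{42} - 1629\right) \left(- \frac{1}{5403}\right) = \left(\left(\frac{1}{14} - \frac{\sqrt{2}}{21}\right) - 1629\right) \left(- \frac{1}{5403}\right) = \left(- \frac{22805}{14} - \frac{\sqrt{2}}{21}\right) \left(- \frac{1}{5403}\right) = \frac{22805}{75642} + \frac{\sqrt{2}}{113463}$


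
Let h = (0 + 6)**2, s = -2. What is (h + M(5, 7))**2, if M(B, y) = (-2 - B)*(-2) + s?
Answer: 2304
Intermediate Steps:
M(B, y) = 2 + 2*B (M(B, y) = (-2 - B)*(-2) - 2 = (4 + 2*B) - 2 = 2 + 2*B)
h = 36 (h = 6**2 = 36)
(h + M(5, 7))**2 = (36 + (2 + 2*5))**2 = (36 + (2 + 10))**2 = (36 + 12)**2 = 48**2 = 2304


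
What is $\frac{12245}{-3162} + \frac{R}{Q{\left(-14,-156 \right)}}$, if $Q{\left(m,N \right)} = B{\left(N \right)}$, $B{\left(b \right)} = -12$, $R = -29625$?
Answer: $\frac{502835}{204} \approx 2464.9$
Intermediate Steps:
$Q{\left(m,N \right)} = -12$
$\frac{12245}{-3162} + \frac{R}{Q{\left(-14,-156 \right)}} = \frac{12245}{-3162} - \frac{29625}{-12} = 12245 \left(- \frac{1}{3162}\right) - - \frac{9875}{4} = - \frac{395}{102} + \frac{9875}{4} = \frac{502835}{204}$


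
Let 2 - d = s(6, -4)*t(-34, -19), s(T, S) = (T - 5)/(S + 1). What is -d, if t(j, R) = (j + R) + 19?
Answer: 28/3 ≈ 9.3333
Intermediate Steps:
s(T, S) = (-5 + T)/(1 + S)
t(j, R) = 19 + R + j (t(j, R) = (R + j) + 19 = 19 + R + j)
d = -28/3 (d = 2 - (-5 + 6)/(1 - 4)*(19 - 19 - 34) = 2 - 1/(-3)*(-34) = 2 - (-⅓*1)*(-34) = 2 - (-1)*(-34)/3 = 2 - 1*34/3 = 2 - 34/3 = -28/3 ≈ -9.3333)
-d = -1*(-28/3) = 28/3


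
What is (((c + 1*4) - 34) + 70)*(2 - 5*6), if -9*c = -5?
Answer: -10220/9 ≈ -1135.6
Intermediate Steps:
c = 5/9 (c = -⅑*(-5) = 5/9 ≈ 0.55556)
(((c + 1*4) - 34) + 70)*(2 - 5*6) = (((5/9 + 1*4) - 34) + 70)*(2 - 5*6) = (((5/9 + 4) - 34) + 70)*(2 - 30) = ((41/9 - 34) + 70)*(-28) = (-265/9 + 70)*(-28) = (365/9)*(-28) = -10220/9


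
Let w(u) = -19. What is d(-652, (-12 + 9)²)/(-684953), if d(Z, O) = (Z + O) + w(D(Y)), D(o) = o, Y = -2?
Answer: 662/684953 ≈ 0.00096649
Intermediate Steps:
d(Z, O) = -19 + O + Z (d(Z, O) = (Z + O) - 19 = (O + Z) - 19 = -19 + O + Z)
d(-652, (-12 + 9)²)/(-684953) = (-19 + (-12 + 9)² - 652)/(-684953) = (-19 + (-3)² - 652)*(-1/684953) = (-19 + 9 - 652)*(-1/684953) = -662*(-1/684953) = 662/684953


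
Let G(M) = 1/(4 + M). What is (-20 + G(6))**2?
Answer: 39601/100 ≈ 396.01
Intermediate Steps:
(-20 + G(6))**2 = (-20 + 1/(4 + 6))**2 = (-20 + 1/10)**2 = (-199/10)**2 = 39601/100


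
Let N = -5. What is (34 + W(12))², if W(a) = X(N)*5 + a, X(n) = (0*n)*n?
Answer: 2116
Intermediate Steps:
X(n) = 0 (X(n) = 0*n = 0)
W(a) = a (W(a) = 0*5 + a = 0 + a = a)
(34 + W(12))² = (34 + 12)² = 46² = 2116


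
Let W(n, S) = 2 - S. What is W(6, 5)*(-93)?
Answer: 279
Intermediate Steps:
W(6, 5)*(-93) = (2 - 1*5)*(-93) = (2 - 5)*(-93) = -3*(-93) = 279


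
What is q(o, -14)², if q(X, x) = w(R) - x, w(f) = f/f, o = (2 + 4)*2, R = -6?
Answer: 225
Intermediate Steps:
o = 12 (o = 6*2 = 12)
w(f) = 1
q(X, x) = 1 - x
q(o, -14)² = (1 - 1*(-14))² = (1 + 14)² = 15² = 225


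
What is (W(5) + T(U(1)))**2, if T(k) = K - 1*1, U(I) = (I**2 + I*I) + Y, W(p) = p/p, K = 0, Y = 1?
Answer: 0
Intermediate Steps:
W(p) = 1
U(I) = 1 + 2*I**2 (U(I) = (I**2 + I*I) + 1 = (I**2 + I**2) + 1 = 2*I**2 + 1 = 1 + 2*I**2)
T(k) = -1 (T(k) = 0 - 1*1 = 0 - 1 = -1)
(W(5) + T(U(1)))**2 = (1 - 1)**2 = 0**2 = 0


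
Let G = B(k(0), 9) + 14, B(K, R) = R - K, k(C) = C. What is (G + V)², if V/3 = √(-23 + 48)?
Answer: 1444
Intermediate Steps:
V = 15 (V = 3*√(-23 + 48) = 3*√25 = 3*5 = 15)
G = 23 (G = (9 - 1*0) + 14 = (9 + 0) + 14 = 9 + 14 = 23)
(G + V)² = (23 + 15)² = 38² = 1444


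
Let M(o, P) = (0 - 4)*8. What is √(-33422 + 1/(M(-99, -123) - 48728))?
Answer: 3*I*√2207279492110/24380 ≈ 182.82*I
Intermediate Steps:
M(o, P) = -32 (M(o, P) = -4*8 = -32)
√(-33422 + 1/(M(-99, -123) - 48728)) = √(-33422 + 1/(-32 - 48728)) = √(-33422 + 1/(-48760)) = √(-33422 - 1/48760) = √(-1629656721/48760) = 3*I*√2207279492110/24380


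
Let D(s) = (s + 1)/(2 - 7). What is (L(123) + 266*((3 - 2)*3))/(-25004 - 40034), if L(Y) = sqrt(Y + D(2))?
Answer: -399/32519 - 3*sqrt(85)/162595 ≈ -0.012440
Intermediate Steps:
D(s) = -1/5 - s/5 (D(s) = (1 + s)/(-5) = (1 + s)*(-1/5) = -1/5 - s/5)
L(Y) = sqrt(-3/5 + Y) (L(Y) = sqrt(Y + (-1/5 - 1/5*2)) = sqrt(Y + (-1/5 - 2/5)) = sqrt(Y - 3/5) = sqrt(-3/5 + Y))
(L(123) + 266*((3 - 2)*3))/(-25004 - 40034) = (sqrt(-15 + 25*123)/5 + 266*((3 - 2)*3))/(-25004 - 40034) = (sqrt(-15 + 3075)/5 + 266*(1*3))/(-65038) = (sqrt(3060)/5 + 266*3)*(-1/65038) = ((6*sqrt(85))/5 + 798)*(-1/65038) = (6*sqrt(85)/5 + 798)*(-1/65038) = (798 + 6*sqrt(85)/5)*(-1/65038) = -399/32519 - 3*sqrt(85)/162595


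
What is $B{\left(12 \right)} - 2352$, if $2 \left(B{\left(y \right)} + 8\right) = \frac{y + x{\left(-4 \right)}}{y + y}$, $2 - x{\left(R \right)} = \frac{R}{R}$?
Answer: $- \frac{113267}{48} \approx -2359.7$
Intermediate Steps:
$x{\left(R \right)} = 1$ ($x{\left(R \right)} = 2 - \frac{R}{R} = 2 - 1 = 1$)
$B{\left(y \right)} = -8 + \frac{1 + y}{4 y}$ ($B{\left(y \right)} = -8 + \frac{\left(y + 1\right) \frac{1}{y + y}}{2} = -8 + \frac{\left(1 + y\right) \frac{1}{2 y}}{2} = -8 + \frac{\frac{1}{2} \frac{1}{y} \left(1 + y\right)}{2} = -8 + \frac{1 + y}{4 y}$)
$B{\left(12 \right)} - 2352 = \frac{1 - 372}{4 \cdot 12} - 2352 = \frac{1}{4} \cdot \frac{1}{12} \left(1 - 372\right) - 2352 = \frac{1}{4} \cdot \frac{1}{12} \left(-371\right) - 2352 = - \frac{371}{48} - 2352 = - \frac{113267}{48}$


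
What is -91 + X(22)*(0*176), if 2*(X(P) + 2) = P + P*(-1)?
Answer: -91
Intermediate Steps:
X(P) = -2 (X(P) = -2 + (P + P*(-1))/2 = -2 + (P - P)/2 = -2 + (½)*0 = -2 + 0 = -2)
-91 + X(22)*(0*176) = -91 - 0*176 = -91 - 2*0 = -91 + 0 = -91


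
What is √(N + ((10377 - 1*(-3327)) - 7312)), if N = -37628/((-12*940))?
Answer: √12714567135/1410 ≈ 79.971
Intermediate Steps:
N = 9407/2820 (N = -37628/(-11280) = -37628*(-1/11280) = 9407/2820 ≈ 3.3358)
√(N + ((10377 - 1*(-3327)) - 7312)) = √(9407/2820 + ((10377 - 1*(-3327)) - 7312)) = √(9407/2820 + ((10377 + 3327) - 7312)) = √(9407/2820 + (13704 - 7312)) = √(9407/2820 + 6392) = √(18034847/2820) = √12714567135/1410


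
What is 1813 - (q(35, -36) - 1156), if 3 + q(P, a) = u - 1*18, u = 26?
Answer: 2964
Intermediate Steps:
q(P, a) = 5 (q(P, a) = -3 + (26 - 1*18) = -3 + (26 - 18) = -3 + 8 = 5)
1813 - (q(35, -36) - 1156) = 1813 - (5 - 1156) = 1813 - 1*(-1151) = 1813 + 1151 = 2964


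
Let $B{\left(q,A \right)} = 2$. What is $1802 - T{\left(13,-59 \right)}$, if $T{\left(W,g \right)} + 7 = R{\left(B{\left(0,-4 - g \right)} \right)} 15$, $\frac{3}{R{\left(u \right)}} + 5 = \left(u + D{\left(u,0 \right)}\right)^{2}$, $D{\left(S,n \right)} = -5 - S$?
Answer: $\frac{7227}{4} \approx 1806.8$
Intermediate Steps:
$R{\left(u \right)} = \frac{3}{20}$ ($R{\left(u \right)} = \frac{3}{-5 + \left(u - \left(5 + u\right)\right)^{2}} = \frac{3}{-5 + \left(-5\right)^{2}} = \frac{3}{-5 + 25} = \frac{3}{20}$)
$T{\left(W,g \right)} = - \frac{19}{4}$ ($T{\left(W,g \right)} = -7 + \frac{3}{20} \cdot 15 = -7 + \frac{9}{4} = - \frac{19}{4}$)
$1802 - T{\left(13,-59 \right)} = 1802 - - \frac{19}{4} = 1802 + \frac{19}{4} = \frac{7227}{4}$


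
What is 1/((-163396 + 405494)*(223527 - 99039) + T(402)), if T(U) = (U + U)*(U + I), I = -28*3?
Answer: 1/30138551496 ≈ 3.3180e-11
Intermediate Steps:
I = -84
T(U) = 2*U*(-84 + U) (T(U) = (U + U)*(U - 84) = (2*U)*(-84 + U) = 2*U*(-84 + U))
1/((-163396 + 405494)*(223527 - 99039) + T(402)) = 1/((-163396 + 405494)*(223527 - 99039) + 2*402*(-84 + 402)) = 1/(242098*124488 + 2*402*318) = 1/(30138295824 + 255672) = 1/30138551496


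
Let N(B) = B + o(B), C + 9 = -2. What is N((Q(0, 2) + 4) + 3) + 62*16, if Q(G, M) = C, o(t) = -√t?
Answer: 988 - 2*I ≈ 988.0 - 2.0*I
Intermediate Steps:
C = -11 (C = -9 - 2 = -11)
Q(G, M) = -11
N(B) = B - √B
N((Q(0, 2) + 4) + 3) + 62*16 = (((-11 + 4) + 3) - √((-11 + 4) + 3)) + 62*16 = ((-7 + 3) - √(-7 + 3)) + 992 = (-4 - √(-4)) + 992 = (-4 - 2*I) + 992 = 988 - 2*I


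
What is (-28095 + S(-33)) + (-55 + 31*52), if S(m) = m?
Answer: -26571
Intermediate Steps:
(-28095 + S(-33)) + (-55 + 31*52) = (-28095 - 33) + (-55 + 31*52) = -28128 + (-55 + 1612) = -28128 + 1557 = -26571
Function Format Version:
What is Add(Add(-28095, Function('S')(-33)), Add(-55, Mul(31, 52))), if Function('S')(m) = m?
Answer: -26571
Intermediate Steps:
Add(Add(-28095, Function('S')(-33)), Add(-55, Mul(31, 52))) = Add(Add(-28095, -33), Add(-55, Mul(31, 52))) = Add(-28128, Add(-55, 1612)) = Add(-28128, 1557) = -26571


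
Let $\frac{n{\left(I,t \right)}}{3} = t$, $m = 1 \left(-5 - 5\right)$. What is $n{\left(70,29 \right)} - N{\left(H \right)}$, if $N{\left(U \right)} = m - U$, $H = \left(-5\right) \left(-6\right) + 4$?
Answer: $131$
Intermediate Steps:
$H = 34$ ($H = 30 + 4 = 34$)
$m = -10$ ($m = 1 \left(-10\right) = -10$)
$n{\left(I,t \right)} = 3 t$
$N{\left(U \right)} = -10 - U$
$n{\left(70,29 \right)} - N{\left(H \right)} = 3 \cdot 29 - \left(-10 - 34\right) = 87 - \left(-10 - 34\right) = 87 - -44 = 87 + 44 = 131$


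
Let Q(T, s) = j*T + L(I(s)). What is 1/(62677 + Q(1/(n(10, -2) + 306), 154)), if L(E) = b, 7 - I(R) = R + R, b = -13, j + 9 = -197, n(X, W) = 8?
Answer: 157/9838145 ≈ 1.5958e-5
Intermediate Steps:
j = -206 (j = -9 - 197 = -206)
I(R) = 7 - 2*R (I(R) = 7 - (R + R) = 7 - 2*R)
L(E) = -13
Q(T, s) = -13 - 206*T (Q(T, s) = -206*T - 13 = -13 - 206*T)
1/(62677 + Q(1/(n(10, -2) + 306), 154)) = 1/(62677 + (-13 - 206/(8 + 306))) = 1/(62677 + (-13 - 206/314)) = 1/(62677 + (-13 - 206*1/314)) = 1/(62677 + (-13 - 103/157)) = 1/(62677 - 2144/157) = 1/(9838145/157) = 157/9838145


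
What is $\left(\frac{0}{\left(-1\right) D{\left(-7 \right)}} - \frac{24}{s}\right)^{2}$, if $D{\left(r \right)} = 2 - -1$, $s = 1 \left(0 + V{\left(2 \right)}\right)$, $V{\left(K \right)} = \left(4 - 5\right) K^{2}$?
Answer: $36$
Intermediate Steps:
$V{\left(K \right)} = - K^{2}$ ($V{\left(K \right)} = \left(4 - 5\right) K^{2} = - K^{2}$)
$s = -4$ ($s = 1 \left(0 - 2^{2}\right) = 1 \left(0 - 4\right) = 1 \left(-4\right) = -4$)
$D{\left(r \right)} = 3$ ($D{\left(r \right)} = 2 + 1 = 3$)
$\left(\frac{0}{\left(-1\right) D{\left(-7 \right)}} - \frac{24}{s}\right)^{2} = \left(\frac{0}{\left(-1\right) 3} - \frac{24}{-4}\right)^{2} = \left(\frac{0}{-3} - -6\right)^{2} = \left(0 \left(- \frac{1}{3}\right) + 6\right)^{2} = \left(0 + 6\right)^{2} = 6^{2} = 36$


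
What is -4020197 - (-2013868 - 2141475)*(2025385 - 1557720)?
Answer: 1943304463898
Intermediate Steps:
-4020197 - (-2013868 - 2141475)*(2025385 - 1557720) = -4020197 - (-4155343)*467665 = -4020197 - 1*(-1943308484095) = -4020197 + 1943308484095 = 1943304463898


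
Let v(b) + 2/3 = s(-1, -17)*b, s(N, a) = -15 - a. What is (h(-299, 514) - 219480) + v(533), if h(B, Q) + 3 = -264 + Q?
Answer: -654503/3 ≈ -2.1817e+5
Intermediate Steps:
h(B, Q) = -267 + Q (h(B, Q) = -3 + (-264 + Q) = -267 + Q)
v(b) = -⅔ + 2*b (v(b) = -⅔ + (-15 - 1*(-17))*b = -⅔ + (-15 + 17)*b = -⅔ + 2*b)
(h(-299, 514) - 219480) + v(533) = ((-267 + 514) - 219480) + (-⅔ + 2*533) = (247 - 219480) + (-⅔ + 1066) = -219233 + 3196/3 = -654503/3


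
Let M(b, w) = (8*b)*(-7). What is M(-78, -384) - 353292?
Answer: -348924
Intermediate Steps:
M(b, w) = -56*b
M(-78, -384) - 353292 = -56*(-78) - 353292 = 4368 - 353292 = -348924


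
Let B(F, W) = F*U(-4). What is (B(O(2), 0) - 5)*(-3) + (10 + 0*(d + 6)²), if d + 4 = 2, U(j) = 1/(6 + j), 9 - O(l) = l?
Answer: 29/2 ≈ 14.500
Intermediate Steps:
O(l) = 9 - l
d = -2 (d = -4 + 2 = -2)
B(F, W) = F/2 (B(F, W) = F/(6 - 4) = F/2)
(B(O(2), 0) - 5)*(-3) + (10 + 0*(d + 6)²) = ((9 - 1*2)/2 - 5)*(-3) + (10 + 0*(-2 + 6)²) = ((9 - 2)/2 - 5)*(-3) + (10 + 0*4²) = ((½)*7 - 5)*(-3) + (10 + 0*16) = (7/2 - 5)*(-3) + (10 + 0) = -3/2*(-3) + 10 = 9/2 + 10 = 29/2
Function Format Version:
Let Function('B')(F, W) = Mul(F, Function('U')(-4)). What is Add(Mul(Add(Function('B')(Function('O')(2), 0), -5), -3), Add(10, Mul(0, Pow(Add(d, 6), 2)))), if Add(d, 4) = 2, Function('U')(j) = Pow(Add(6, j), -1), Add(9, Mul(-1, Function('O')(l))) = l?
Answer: Rational(29, 2) ≈ 14.500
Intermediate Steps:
Function('O')(l) = Add(9, Mul(-1, l))
d = -2 (d = Add(-4, 2) = -2)
Function('B')(F, W) = Mul(Rational(1, 2), F) (Function('B')(F, W) = Mul(F, Pow(Add(6, -4), -1)) = Mul(F, Pow(2, -1)) = Mul(F, Rational(1, 2)) = Mul(Rational(1, 2), F))
Add(Mul(Add(Function('B')(Function('O')(2), 0), -5), -3), Add(10, Mul(0, Pow(Add(d, 6), 2)))) = Add(Mul(Add(Mul(Rational(1, 2), Add(9, Mul(-1, 2))), -5), -3), Add(10, Mul(0, Pow(Add(-2, 6), 2)))) = Add(Mul(Add(Mul(Rational(1, 2), Add(9, -2)), -5), -3), Add(10, Mul(0, Pow(4, 2)))) = Add(Mul(Add(Mul(Rational(1, 2), 7), -5), -3), Add(10, Mul(0, 16))) = Add(Mul(Add(Rational(7, 2), -5), -3), Add(10, 0)) = Add(Mul(Rational(-3, 2), -3), 10) = Add(Rational(9, 2), 10) = Rational(29, 2)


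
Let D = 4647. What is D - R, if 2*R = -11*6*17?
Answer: 5208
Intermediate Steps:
R = -561 (R = (-11*6*17)/2 = (-66*17)/2 = (½)*(-1122) = -561)
D - R = 4647 - 1*(-561) = 4647 + 561 = 5208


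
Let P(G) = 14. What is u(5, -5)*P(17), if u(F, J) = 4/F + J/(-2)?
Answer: 231/5 ≈ 46.200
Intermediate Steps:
u(F, J) = 4/F - J/2 (u(F, J) = 4/F + J*(-½) = 4/F - J/2)
u(5, -5)*P(17) = (4/5 - ½*(-5))*14 = (4*(⅕) + 5/2)*14 = (⅘ + 5/2)*14 = (33/10)*14 = 231/5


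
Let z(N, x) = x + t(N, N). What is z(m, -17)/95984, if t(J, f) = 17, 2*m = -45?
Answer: 0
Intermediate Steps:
m = -45/2 (m = (1/2)*(-45) = -45/2 ≈ -22.500)
z(N, x) = 17 + x (z(N, x) = x + 17 = 17 + x)
z(m, -17)/95984 = (17 - 17)/95984 = 0*(1/95984) = 0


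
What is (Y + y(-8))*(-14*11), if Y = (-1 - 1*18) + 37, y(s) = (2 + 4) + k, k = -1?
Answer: -3542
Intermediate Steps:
y(s) = 5 (y(s) = (2 + 4) - 1 = 6 - 1 = 5)
Y = 18 (Y = (-1 - 18) + 37 = -19 + 37 = 18)
(Y + y(-8))*(-14*11) = (18 + 5)*(-14*11) = 23*(-154) = -3542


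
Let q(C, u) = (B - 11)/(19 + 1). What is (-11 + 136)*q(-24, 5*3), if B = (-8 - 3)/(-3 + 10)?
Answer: -550/7 ≈ -78.571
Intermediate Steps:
B = -11/7 ≈ -1.5714
q(C, u) = -22/35 (q(C, u) = (-11/7 - 11)/(19 + 1) = -88/7/20 = -88/7*1/20 = -22/35)
(-11 + 136)*q(-24, 5*3) = (-11 + 136)*(-22/35) = 125*(-22/35) = -550/7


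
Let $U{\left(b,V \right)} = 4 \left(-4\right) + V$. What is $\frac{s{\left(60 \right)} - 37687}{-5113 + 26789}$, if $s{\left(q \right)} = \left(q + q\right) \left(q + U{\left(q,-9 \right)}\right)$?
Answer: $- \frac{33487}{21676} \approx -1.5449$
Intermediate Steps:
$U{\left(b,V \right)} = -16 + V$
$s{\left(q \right)} = 2 q \left(-25 + q\right)$ ($s{\left(q \right)} = \left(q + q\right) \left(q - 25\right) = 2 q \left(q - 25\right) = 2 q \left(-25 + q\right)$)
$\frac{s{\left(60 \right)} - 37687}{-5113 + 26789} = \frac{2 \cdot 60 \left(-25 + 60\right) - 37687}{-5113 + 26789} = \frac{2 \cdot 60 \cdot 35 - 37687}{21676} = \left(4200 - 37687\right) \frac{1}{21676} = \left(-33487\right) \frac{1}{21676} = - \frac{33487}{21676}$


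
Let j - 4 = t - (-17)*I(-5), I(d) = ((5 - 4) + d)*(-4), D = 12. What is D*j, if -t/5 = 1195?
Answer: -68388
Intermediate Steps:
I(d) = -4 - 4*d (I(d) = (1 + d)*(-4) = -4 - 4*d)
t = -5975 (t = -5*1195 = -5975)
j = -5699 (j = 4 + (-5975 - (-17)*(-4 - 4*(-5))) = 4 + (-5975 - (-17)*(-4 + 20)) = 4 + (-5975 - (-17)*16) = 4 + (-5975 - 1*(-272)) = 4 + (-5975 + 272) = 4 - 5703 = -5699)
D*j = 12*(-5699) = -68388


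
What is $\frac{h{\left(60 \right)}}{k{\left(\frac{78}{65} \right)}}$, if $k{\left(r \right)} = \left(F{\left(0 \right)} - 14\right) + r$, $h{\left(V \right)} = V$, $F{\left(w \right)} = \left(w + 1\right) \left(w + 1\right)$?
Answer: $- \frac{300}{59} \approx -5.0847$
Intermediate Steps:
$F{\left(w \right)} = \left(1 + w\right)^{2}$ ($F{\left(w \right)} = \left(1 + w\right) \left(1 + w\right) = \left(1 + w\right)^{2}$)
$k{\left(r \right)} = -13 + r$ ($k{\left(r \right)} = \left(\left(1 + 0\right)^{2} - 14\right) + r = \left(1^{2} - 14\right) + r = \left(1 - 14\right) + r = -13 + r$)
$\frac{h{\left(60 \right)}}{k{\left(\frac{78}{65} \right)}} = \frac{60}{-13 + \frac{78}{65}} = \frac{60}{-13 + 78 \cdot \frac{1}{65}} = \frac{60}{-13 + \frac{6}{5}} = \frac{60}{- \frac{59}{5}} = 60 \left(- \frac{5}{59}\right) = - \frac{300}{59}$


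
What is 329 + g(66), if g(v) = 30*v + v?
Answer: 2375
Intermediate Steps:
g(v) = 31*v
329 + g(66) = 329 + 31*66 = 329 + 2046 = 2375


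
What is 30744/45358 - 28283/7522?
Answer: -525801973/170591438 ≈ -3.0822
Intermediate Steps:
30744/45358 - 28283/7522 = 30744*(1/45358) - 28283*1/7522 = 15372/22679 - 28283/7522 = -525801973/170591438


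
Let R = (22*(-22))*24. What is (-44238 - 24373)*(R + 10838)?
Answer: 53379358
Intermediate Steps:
R = -11616 (R = -484*24 = -11616)
(-44238 - 24373)*(R + 10838) = (-44238 - 24373)*(-11616 + 10838) = -68611*(-778) = 53379358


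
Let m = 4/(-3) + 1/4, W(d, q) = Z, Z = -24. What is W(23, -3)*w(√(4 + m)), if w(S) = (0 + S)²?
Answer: -70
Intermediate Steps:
W(d, q) = -24
m = -13/12 (m = 4*(-⅓) + 1*(¼) = -4/3 + ¼ = -13/12 ≈ -1.0833)
w(S) = S²
W(23, -3)*w(√(4 + m)) = -24*(√(4 - 13/12))² = -24*(√(35/12))² = -24*(√105/6)² = -24*35/12 = -70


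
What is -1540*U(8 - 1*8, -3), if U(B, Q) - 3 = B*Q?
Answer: -4620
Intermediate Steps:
U(B, Q) = 3 + B*Q
-1540*U(8 - 1*8, -3) = -1540*(3 + (8 - 1*8)*(-3)) = -1540*(3 + (8 - 8)*(-3)) = -1540*(3 + 0*(-3)) = -1540*(3 + 0) = -1540*3 = -4620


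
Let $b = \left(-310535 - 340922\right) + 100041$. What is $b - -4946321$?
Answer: $4394905$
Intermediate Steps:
$b = -551416$ ($b = -651457 + 100041 = -551416$)
$b - -4946321 = -551416 - -4946321 = -551416 + 4946321 = 4394905$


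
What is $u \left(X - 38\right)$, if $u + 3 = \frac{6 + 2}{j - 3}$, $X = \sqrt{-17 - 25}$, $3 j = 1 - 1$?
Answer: $\frac{646}{3} - \frac{17 i \sqrt{42}}{3} \approx 215.33 - 36.724 i$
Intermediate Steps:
$j = 0$ ($j = \frac{1 - 1}{3} = \frac{1}{3} \cdot 0 = 0$)
$X = i \sqrt{42}$ ($X = \sqrt{-42} = i \sqrt{42} \approx 6.4807 i$)
$u = - \frac{17}{3}$ ($u = -3 + \frac{6 + 2}{0 - 3} = -3 + \frac{8}{-3} = -3 + 8 \left(- \frac{1}{3}\right) = -3 - \frac{8}{3} = - \frac{17}{3} \approx -5.6667$)
$u \left(X - 38\right) = - \frac{17 \left(i \sqrt{42} - 38\right)}{3} = - \frac{17 \left(-38 + i \sqrt{42}\right)}{3} = \frac{646}{3} - \frac{17 i \sqrt{42}}{3}$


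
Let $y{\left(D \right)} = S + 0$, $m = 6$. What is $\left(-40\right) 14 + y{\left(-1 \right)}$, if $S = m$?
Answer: $-554$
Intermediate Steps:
$S = 6$
$y{\left(D \right)} = 6$ ($y{\left(D \right)} = 6 + 0 = 6$)
$\left(-40\right) 14 + y{\left(-1 \right)} = \left(-40\right) 14 + 6 = -560 + 6 = -554$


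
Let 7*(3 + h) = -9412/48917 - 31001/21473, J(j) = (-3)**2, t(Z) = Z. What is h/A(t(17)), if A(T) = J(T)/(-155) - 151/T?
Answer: 4475146481985/12372599654239 ≈ 0.36170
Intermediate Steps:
J(j) = 9
h = -3396695622/1050394741 (h = -3 + (-9412/48917 - 31001/21473)/7 = -3 + (1/7)*(-1718579793/1050394741) = -3 - 245511399/1050394741 = -3396695622/1050394741 ≈ -3.2337)
A(T) = -9/155 - 151/T (A(T) = 9/(-155) - 151/T = 9*(-1/155) - 151/T = -9/155 - 151/T)
h/A(t(17)) = -3396695622/(1050394741*(-9/155 - 151/17)) = -3396695622/(1050394741*(-23558/2635)) = -3396695622/1050394741*(-2635/23558) = 4475146481985/12372599654239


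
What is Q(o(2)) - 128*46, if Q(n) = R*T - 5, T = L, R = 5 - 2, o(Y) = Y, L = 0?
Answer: -5893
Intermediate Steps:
R = 3
T = 0
Q(n) = -5 (Q(n) = 3*0 - 5 = 0 - 5 = -5)
Q(o(2)) - 128*46 = -5 - 128*46 = -5 - 5888 = -5893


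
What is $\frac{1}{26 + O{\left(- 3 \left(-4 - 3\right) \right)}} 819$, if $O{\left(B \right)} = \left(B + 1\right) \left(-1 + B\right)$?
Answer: $\frac{819}{466} \approx 1.7575$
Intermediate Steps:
$O{\left(B \right)} = \left(1 + B\right) \left(-1 + B\right)$
$\frac{1}{26 + O{\left(- 3 \left(-4 - 3\right) \right)}} 819 = \frac{1}{26 - \left(1 - \left(- 3 \left(-4 - 3\right)\right)^{2}\right)} 819 = \frac{1}{26 - \left(1 - \left(\left(-3\right) \left(-7\right)\right)^{2}\right)} 819 = \frac{1}{26 - \left(1 - 21^{2}\right)} 819 = \frac{1}{26 + \left(-1 + 441\right)} 819 = \frac{1}{26 + 440} \cdot 819 = \frac{1}{466} \cdot 819 = \frac{819}{466}$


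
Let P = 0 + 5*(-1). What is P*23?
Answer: -115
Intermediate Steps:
P = -5 (P = 0 - 5 = -5)
P*23 = -5*23 = -115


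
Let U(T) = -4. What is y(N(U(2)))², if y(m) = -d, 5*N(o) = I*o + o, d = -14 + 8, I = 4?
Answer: 36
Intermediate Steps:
d = -6
N(o) = o (N(o) = (4*o + o)/5 = (5*o)/5 = o)
y(m) = 6 (y(m) = -1*(-6) = 6)
y(N(U(2)))² = 6² = 36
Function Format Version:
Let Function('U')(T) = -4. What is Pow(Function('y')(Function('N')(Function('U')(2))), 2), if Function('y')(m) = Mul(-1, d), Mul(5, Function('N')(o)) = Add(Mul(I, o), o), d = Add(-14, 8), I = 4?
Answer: 36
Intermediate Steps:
d = -6
Function('N')(o) = o (Function('N')(o) = Mul(Rational(1, 5), Add(Mul(4, o), o)) = Mul(Rational(1, 5), Mul(5, o)) = o)
Function('y')(m) = 6 (Function('y')(m) = Mul(-1, -6) = 6)
Pow(Function('y')(Function('N')(Function('U')(2))), 2) = Pow(6, 2) = 36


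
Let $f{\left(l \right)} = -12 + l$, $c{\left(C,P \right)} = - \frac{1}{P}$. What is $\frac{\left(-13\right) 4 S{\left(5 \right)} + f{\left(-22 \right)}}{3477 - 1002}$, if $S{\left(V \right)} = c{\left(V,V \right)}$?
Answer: $- \frac{118}{12375} \approx -0.0095354$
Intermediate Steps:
$S{\left(V \right)} = - \frac{1}{V}$
$\frac{\left(-13\right) 4 S{\left(5 \right)} + f{\left(-22 \right)}}{3477 - 1002} = \frac{\left(-13\right) 4 \left(- \frac{1}{5}\right) - 34}{3477 - 1002} = \frac{- 52 \left(\left(-1\right) \frac{1}{5}\right) - 34}{2475} = \left(\left(-52\right) \left(- \frac{1}{5}\right) - 34\right) \frac{1}{2475} = \left(\frac{52}{5} - 34\right) \frac{1}{2475} = \left(- \frac{118}{5}\right) \frac{1}{2475} = - \frac{118}{12375}$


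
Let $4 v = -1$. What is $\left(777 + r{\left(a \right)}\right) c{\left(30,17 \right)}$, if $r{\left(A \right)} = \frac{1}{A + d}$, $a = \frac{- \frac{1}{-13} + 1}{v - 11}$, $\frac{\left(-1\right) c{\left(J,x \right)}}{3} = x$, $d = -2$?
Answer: $- \frac{48552867}{1226} \approx -39603.0$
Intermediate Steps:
$c{\left(J,x \right)} = - 3 x$
$v = - \frac{1}{4}$ ($v = \frac{1}{4} \left(-1\right) = - \frac{1}{4} \approx -0.25$)
$a = - \frac{56}{585}$ ($a = \frac{- \frac{1}{-13} + 1}{- \frac{1}{4} - 11} = \frac{\left(-1\right) \left(- \frac{1}{13}\right) + 1}{- \frac{45}{4}} = \left(\frac{1}{13} + 1\right) \left(- \frac{4}{45}\right) = \frac{14}{13} \left(- \frac{4}{45}\right) = - \frac{56}{585} \approx -0.095726$)
$r{\left(A \right)} = \frac{1}{-2 + A}$ ($r{\left(A \right)} = \frac{1}{A - 2} = \frac{1}{-2 + A}$)
$\left(777 + r{\left(a \right)}\right) c{\left(30,17 \right)} = \left(777 + \frac{1}{-2 - \frac{56}{585}}\right) \left(\left(-3\right) 17\right) = \left(777 + \frac{1}{- \frac{1226}{585}}\right) \left(-51\right) = \left(777 - \frac{585}{1226}\right) \left(-51\right) = \frac{952017}{1226} \left(-51\right) = - \frac{48552867}{1226}$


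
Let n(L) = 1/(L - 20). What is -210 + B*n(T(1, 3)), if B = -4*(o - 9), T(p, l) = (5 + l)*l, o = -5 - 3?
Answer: -193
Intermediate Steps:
o = -8
T(p, l) = l*(5 + l)
B = 68 (B = -4*(-8 - 9) = -4*(-17) = 68)
n(L) = 1/(-20 + L)
-210 + B*n(T(1, 3)) = -210 + 68/(-20 + 3*(5 + 3)) = -210 + 68/(-20 + 3*8) = -210 + 68/(-20 + 24) = -210 + 68/4 = -210 + 68*(¼) = -210 + 17 = -193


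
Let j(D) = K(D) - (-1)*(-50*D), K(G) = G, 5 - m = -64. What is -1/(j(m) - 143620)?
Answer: 1/147001 ≈ 6.8027e-6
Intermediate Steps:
m = 69 (m = 5 - 1*(-64) = 5 + 64 = 69)
j(D) = -49*D (j(D) = D - (-1)*(-50*D) = D - 50*D = -49*D)
-1/(j(m) - 143620) = -1/(-49*69 - 143620) = -1/(-3381 - 143620) = -1/(-147001) = -1*(-1/147001) = 1/147001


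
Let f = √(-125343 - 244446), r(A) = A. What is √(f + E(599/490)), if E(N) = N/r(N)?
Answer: √(1 + I*√369789) ≈ 17.451 + 17.423*I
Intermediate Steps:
E(N) = 1 (E(N) = N/N = 1)
f = I*√369789 (f = √(-369789) = I*√369789 ≈ 608.1*I)
√(f + E(599/490)) = √(I*√369789 + 1) = √(1 + I*√369789)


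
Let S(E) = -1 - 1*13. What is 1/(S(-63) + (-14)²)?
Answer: 1/182 ≈ 0.0054945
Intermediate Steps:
S(E) = -14 (S(E) = -1 - 13 = -14)
1/(S(-63) + (-14)²) = 1/(-14 + (-14)²) = 1/(-14 + 196) = 1/182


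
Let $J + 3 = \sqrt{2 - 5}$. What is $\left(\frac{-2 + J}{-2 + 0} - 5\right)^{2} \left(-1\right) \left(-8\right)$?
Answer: $44 + 20 i \sqrt{3} \approx 44.0 + 34.641 i$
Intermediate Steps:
$J = -3 + i \sqrt{3}$ ($J = -3 + \sqrt{2 - 5} = -3 + \sqrt{-3} = -3 + i \sqrt{3} \approx -3.0 + 1.732 i$)
$\left(\frac{-2 + J}{-2 + 0} - 5\right)^{2} \left(-1\right) \left(-8\right) = \left(\frac{-2 - \left(3 - i \sqrt{3}\right)}{-2 + 0} - 5\right)^{2} \left(-1\right) \left(-8\right) = \left(\frac{-5 + i \sqrt{3}}{-2} - 5\right)^{2} \left(-1\right) \left(-8\right) = \left(\left(-5 + i \sqrt{3}\right) \left(- \frac{1}{2}\right) - 5\right)^{2} \left(-1\right) \left(-8\right) = \left(\left(\frac{5}{2} - \frac{i \sqrt{3}}{2}\right) - 5\right)^{2} \left(-1\right) \left(-8\right) = \left(- \frac{5}{2} - \frac{i \sqrt{3}}{2}\right)^{2} \left(-1\right) \left(-8\right) = - \left(- \frac{5}{2} - \frac{i \sqrt{3}}{2}\right)^{2} \left(-8\right) = 8 \left(- \frac{5}{2} - \frac{i \sqrt{3}}{2}\right)^{2}$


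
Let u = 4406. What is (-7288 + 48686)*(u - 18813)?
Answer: -596420986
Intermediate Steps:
(-7288 + 48686)*(u - 18813) = (-7288 + 48686)*(4406 - 18813) = 41398*(-14407) = -596420986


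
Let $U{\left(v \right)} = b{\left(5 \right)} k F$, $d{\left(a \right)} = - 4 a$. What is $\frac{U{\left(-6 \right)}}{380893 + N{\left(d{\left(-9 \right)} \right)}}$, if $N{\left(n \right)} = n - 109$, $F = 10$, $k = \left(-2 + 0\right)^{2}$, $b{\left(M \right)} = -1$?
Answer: $- \frac{2}{19041} \approx -0.00010504$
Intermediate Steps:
$k = 4$ ($k = \left(-2\right)^{2} = 4$)
$N{\left(n \right)} = -109 + n$ ($N{\left(n \right)} = n - 109 = -109 + n$)
$U{\left(v \right)} = -40$ ($U{\left(v \right)} = \left(-1\right) 4 \cdot 10 = \left(-4\right) 10 = -40$)
$\frac{U{\left(-6 \right)}}{380893 + N{\left(d{\left(-9 \right)} \right)}} = - \frac{40}{380893 - 73} = - \frac{40}{380820} = \left(-40\right) \frac{1}{380820} = - \frac{2}{19041}$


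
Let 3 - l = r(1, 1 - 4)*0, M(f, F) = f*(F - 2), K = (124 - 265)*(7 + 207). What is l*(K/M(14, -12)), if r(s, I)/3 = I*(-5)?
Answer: 45261/98 ≈ 461.85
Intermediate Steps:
K = -30174 (K = -141*214 = -30174)
M(f, F) = f*(-2 + F)
r(s, I) = -15*I (r(s, I) = 3*(I*(-5)) = 3*(-5*I) = -15*I)
l = 3 (l = 3 - (-15*(1 - 4))*0 = 3 - (-15*(-3))*0 = 3 - 45*0 = 3 - 1*0 = 3 + 0 = 3)
l*(K/M(14, -12)) = 3*(-30174*1/(14*(-2 - 12))) = 3*(-30174/(14*(-14))) = 3*(-30174/(-196)) = 3*(-30174*(-1/196)) = 3*(15087/98) = 45261/98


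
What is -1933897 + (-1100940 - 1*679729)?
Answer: -3714566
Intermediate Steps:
-1933897 + (-1100940 - 1*679729) = -1933897 + (-1100940 - 679729) = -1933897 - 1780669 = -3714566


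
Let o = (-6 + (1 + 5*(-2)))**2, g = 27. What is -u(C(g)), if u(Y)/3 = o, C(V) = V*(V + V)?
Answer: -675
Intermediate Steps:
o = 225 (o = (-6 + (1 - 10))**2 = (-6 - 9)**2 = (-15)**2 = 225)
C(V) = 2*V**2 (C(V) = V*(2*V) = 2*V**2)
u(Y) = 675 (u(Y) = 3*225 = 675)
-u(C(g)) = -1*675 = -675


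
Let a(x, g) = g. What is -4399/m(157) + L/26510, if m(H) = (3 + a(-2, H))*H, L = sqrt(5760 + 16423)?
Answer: -4399/25120 + sqrt(22183)/26510 ≈ -0.16950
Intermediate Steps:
L = sqrt(22183) ≈ 148.94
m(H) = H*(3 + H) (m(H) = (3 + H)*H = H*(3 + H))
-4399/m(157) + L/26510 = -4399*1/(157*(3 + 157)) + sqrt(22183)/26510 = -4399/(157*160) + sqrt(22183)*(1/26510) = -4399/25120 + sqrt(22183)/26510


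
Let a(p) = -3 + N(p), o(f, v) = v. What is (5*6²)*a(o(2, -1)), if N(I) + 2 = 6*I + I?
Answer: -2160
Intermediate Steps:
N(I) = -2 + 7*I (N(I) = -2 + (6*I + I) = -2 + 7*I)
a(p) = -5 + 7*p (a(p) = -3 + (-2 + 7*p) = -5 + 7*p)
(5*6²)*a(o(2, -1)) = (5*6²)*(-5 + 7*(-1)) = (5*36)*(-5 - 7) = 180*(-12) = -2160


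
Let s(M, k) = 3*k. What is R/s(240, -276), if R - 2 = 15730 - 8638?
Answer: -3547/414 ≈ -8.5676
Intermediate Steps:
R = 7094 (R = 2 + (15730 - 8638) = 2 + 7092 = 7094)
R/s(240, -276) = 7094/((3*(-276))) = 7094/(-828) = 7094*(-1/828) = -3547/414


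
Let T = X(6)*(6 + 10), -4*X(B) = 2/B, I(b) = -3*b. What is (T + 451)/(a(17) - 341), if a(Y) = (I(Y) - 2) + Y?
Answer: -1349/1131 ≈ -1.1927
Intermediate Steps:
X(B) = -1/(2*B)
T = -4/3 (T = (-½/6)*(6 + 10) = -½*⅙*16 = -1/12*16 = -4/3 ≈ -1.3333)
a(Y) = -2 - 2*Y (a(Y) = (-3*Y - 2) + Y = (-2 - 3*Y) + Y = -2 - 2*Y)
(T + 451)/(a(17) - 341) = (-4/3 + 451)/((-2 - 2*17) - 341) = 1349/(3*((-2 - 34) - 341)) = 1349/(3*(-36 - 341)) = (1349/3)/(-377) = (1349/3)*(-1/377) = -1349/1131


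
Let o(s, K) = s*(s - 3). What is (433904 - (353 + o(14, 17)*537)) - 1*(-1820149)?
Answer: 2171002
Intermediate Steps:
o(s, K) = s*(-3 + s)
(433904 - (353 + o(14, 17)*537)) - 1*(-1820149) = (433904 - (353 + (14*(-3 + 14))*537)) - 1*(-1820149) = (433904 - (353 + (14*11)*537)) + 1820149 = (433904 - (353 + 154*537)) + 1820149 = (433904 - (353 + 82698)) + 1820149 = (433904 - 1*83051) + 1820149 = (433904 - 83051) + 1820149 = 350853 + 1820149 = 2171002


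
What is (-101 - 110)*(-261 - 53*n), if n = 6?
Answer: 122169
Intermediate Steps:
(-101 - 110)*(-261 - 53*n) = (-101 - 110)*(-261 - 53*6) = -211*(-261 - 318) = -211*(-579) = 122169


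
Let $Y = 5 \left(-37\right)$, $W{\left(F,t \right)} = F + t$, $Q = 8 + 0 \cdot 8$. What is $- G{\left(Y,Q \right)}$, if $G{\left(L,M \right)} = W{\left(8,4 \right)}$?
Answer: $-12$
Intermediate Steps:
$Q = 8$ ($Q = 8 + 0 = 8$)
$Y = -185$
$G{\left(L,M \right)} = 12$ ($G{\left(L,M \right)} = 8 + 4 = 12$)
$- G{\left(Y,Q \right)} = \left(-1\right) 12 = -12$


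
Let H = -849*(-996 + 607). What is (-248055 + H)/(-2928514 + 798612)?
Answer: -41103/1064951 ≈ -0.038596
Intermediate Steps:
H = 330261 (H = -849*(-389) = 330261)
(-248055 + H)/(-2928514 + 798612) = (-248055 + 330261)/(-2928514 + 798612) = 82206/(-2129902) = 82206*(-1/2129902) = -41103/1064951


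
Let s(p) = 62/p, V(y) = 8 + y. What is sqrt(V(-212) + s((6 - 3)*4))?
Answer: I*sqrt(7158)/6 ≈ 14.101*I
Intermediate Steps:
sqrt(V(-212) + s((6 - 3)*4)) = sqrt((8 - 212) + 62/(((6 - 3)*4))) = sqrt(-204 + 62/((3*4))) = sqrt(-204 + 62/12) = sqrt(-204 + 62*(1/12)) = sqrt(-204 + 31/6) = sqrt(-1193/6) = I*sqrt(7158)/6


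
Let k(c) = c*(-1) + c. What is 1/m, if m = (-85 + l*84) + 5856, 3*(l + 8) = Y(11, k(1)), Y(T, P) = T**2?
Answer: 1/8487 ≈ 0.00011783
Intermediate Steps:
k(c) = 0 (k(c) = -c + c = 0)
l = 97/3 (l = -8 + (1/3)*11**2 = -8 + (1/3)*121 = -8 + 121/3 = 97/3 ≈ 32.333)
m = 8487 (m = (-85 + (97/3)*84) + 5856 = (-85 + 2716) + 5856 = 2631 + 5856 = 8487)
1/m = 1/8487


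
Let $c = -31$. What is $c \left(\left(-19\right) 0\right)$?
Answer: $0$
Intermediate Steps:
$c \left(\left(-19\right) 0\right) = - 31 \left(\left(-19\right) 0\right) = \left(-31\right) 0 = 0$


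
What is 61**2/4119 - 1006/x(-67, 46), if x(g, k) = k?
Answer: -1986274/94737 ≈ -20.966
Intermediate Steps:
61**2/4119 - 1006/x(-67, 46) = 61**2/4119 - 1006/46 = 3721*(1/4119) - 1006*1/46 = 3721/4119 - 503/23 = -1986274/94737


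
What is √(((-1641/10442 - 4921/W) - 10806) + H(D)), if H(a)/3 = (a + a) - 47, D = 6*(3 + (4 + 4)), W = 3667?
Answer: I*√42858534869482882/2015306 ≈ 102.73*I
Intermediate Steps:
D = 66 (D = 6*(3 + 8) = 6*11 = 66)
H(a) = -141 + 6*a (H(a) = 3*((a + a) - 47) = 3*(2*a - 47) = 3*(-47 + 2*a) = -141 + 6*a)
√(((-1641/10442 - 4921/W) - 10806) + H(D)) = √(((-1641/10442 - 4921/3667) - 10806) + (-141 + 6*66)) = √(((-1641*1/10442 - 4921*1/3667) - 10806) + (-141 + 396)) = √(((-1641/10442 - 259/193) - 10806) + 255) = √((-3021191/2015306 - 10806) + 255) = √(-21780417827/2015306 + 255) = √(-21266514797/2015306) = I*√42858534869482882/2015306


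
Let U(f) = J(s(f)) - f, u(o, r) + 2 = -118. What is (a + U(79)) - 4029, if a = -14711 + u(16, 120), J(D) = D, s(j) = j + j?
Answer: -18781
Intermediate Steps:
u(o, r) = -120 (u(o, r) = -2 - 118 = -120)
s(j) = 2*j
U(f) = f (U(f) = 2*f - f = f)
a = -14831 (a = -14711 - 120 = -14831)
(a + U(79)) - 4029 = (-14831 + 79) - 4029 = -14752 - 4029 = -18781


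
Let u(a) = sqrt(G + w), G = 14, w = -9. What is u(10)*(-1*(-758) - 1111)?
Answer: -353*sqrt(5) ≈ -789.33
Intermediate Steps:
u(a) = sqrt(5) (u(a) = sqrt(14 - 9) = sqrt(5))
u(10)*(-1*(-758) - 1111) = sqrt(5)*(-1*(-758) - 1111) = sqrt(5)*(758 - 1111) = sqrt(5)*(-353) = -353*sqrt(5)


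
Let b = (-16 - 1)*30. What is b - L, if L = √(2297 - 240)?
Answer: -510 - 11*√17 ≈ -555.35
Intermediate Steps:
L = 11*√17 (L = √2057 = 11*√17 ≈ 45.354)
b = -510 (b = -17*30 = -510)
b - L = -510 - 11*√17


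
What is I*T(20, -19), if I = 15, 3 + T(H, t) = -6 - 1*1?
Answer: -150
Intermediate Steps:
T(H, t) = -10 (T(H, t) = -3 + (-6 - 1*1) = -3 + (-6 - 1) = -3 - 7 = -10)
I*T(20, -19) = 15*(-10) = -150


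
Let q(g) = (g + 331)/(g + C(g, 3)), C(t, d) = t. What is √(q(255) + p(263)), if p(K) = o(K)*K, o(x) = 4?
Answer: √68481015/255 ≈ 32.452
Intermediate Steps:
p(K) = 4*K
q(g) = (331 + g)/(2*g) (q(g) = (g + 331)/(g + g) = (331 + g)/((2*g)) = (331 + g)*(1/(2*g)) = (331 + g)/(2*g))
√(q(255) + p(263)) = √((½)*(331 + 255)/255 + 4*263) = √((½)*(1/255)*586 + 1052) = √(293/255 + 1052) = √(268553/255) = √68481015/255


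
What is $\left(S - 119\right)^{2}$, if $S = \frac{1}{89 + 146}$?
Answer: $\frac{781985296}{55225} \approx 14160.0$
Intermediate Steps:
$S = \frac{1}{235} \approx 0.0042553$
$\left(S - 119\right)^{2} = \left(\frac{1}{235} - 119\right)^{2} = \left(- \frac{27964}{235}\right)^{2} = \frac{781985296}{55225}$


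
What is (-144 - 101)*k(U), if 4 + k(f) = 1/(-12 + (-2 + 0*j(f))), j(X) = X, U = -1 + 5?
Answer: 1995/2 ≈ 997.50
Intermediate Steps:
U = 4
k(f) = -57/14 (k(f) = -4 + 1/(-12 + (-2 + 0*f)) = -4 + 1/(-12 + (-2 + 0)) = -4 + 1/(-12 - 2) = -4 + 1/(-14) = -4 - 1/14 = -57/14)
(-144 - 101)*k(U) = (-144 - 101)*(-57/14) = -245*(-57/14) = 1995/2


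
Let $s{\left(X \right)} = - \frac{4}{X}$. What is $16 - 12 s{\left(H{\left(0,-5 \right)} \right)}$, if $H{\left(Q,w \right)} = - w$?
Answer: $\frac{128}{5} \approx 25.6$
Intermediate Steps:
$16 - 12 s{\left(H{\left(0,-5 \right)} \right)} = 16 - 12 \left(- \frac{4}{\left(-1\right) \left(-5\right)}\right) = 16 - 12 \left(- \frac{4}{5}\right) = 16 - 12 \left(\left(-4\right) \frac{1}{5}\right) = 16 - - \frac{48}{5} = 16 + \frac{48}{5} = \frac{128}{5}$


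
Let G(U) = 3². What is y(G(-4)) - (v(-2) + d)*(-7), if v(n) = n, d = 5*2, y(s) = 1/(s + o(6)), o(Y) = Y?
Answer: 841/15 ≈ 56.067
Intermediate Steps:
G(U) = 9
y(s) = 1/(6 + s) (y(s) = 1/(s + 6) = 1/(6 + s))
d = 10
y(G(-4)) - (v(-2) + d)*(-7) = 1/(6 + 9) - (-2 + 10)*(-7) = 1/15 - 8*(-7) = 1/15 - 1*(-56) = 1/15 + 56 = 841/15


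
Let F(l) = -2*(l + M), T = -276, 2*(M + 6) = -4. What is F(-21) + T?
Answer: -218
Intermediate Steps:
M = -8 (M = -6 + (½)*(-4) = -6 - 2 = -8)
F(l) = 16 - 2*l (F(l) = -2*(l - 8) = -2*(-8 + l) = 16 - 2*l)
F(-21) + T = (16 - 2*(-21)) - 276 = (16 + 42) - 276 = 58 - 276 = -218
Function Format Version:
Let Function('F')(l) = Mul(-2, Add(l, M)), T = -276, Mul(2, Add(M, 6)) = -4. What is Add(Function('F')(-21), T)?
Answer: -218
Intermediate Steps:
M = -8 (M = Add(-6, Mul(Rational(1, 2), -4)) = Add(-6, -2) = -8)
Function('F')(l) = Add(16, Mul(-2, l)) (Function('F')(l) = Mul(-2, Add(l, -8)) = Mul(-2, Add(-8, l)) = Add(16, Mul(-2, l)))
Add(Function('F')(-21), T) = Add(Add(16, Mul(-2, -21)), -276) = Add(Add(16, 42), -276) = Add(58, -276) = -218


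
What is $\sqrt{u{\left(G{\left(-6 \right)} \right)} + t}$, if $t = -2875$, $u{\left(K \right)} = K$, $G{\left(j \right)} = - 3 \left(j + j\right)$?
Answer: $i \sqrt{2839} \approx 53.282 i$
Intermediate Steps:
$G{\left(j \right)} = - 6 j$ ($G{\left(j \right)} = - 3 \cdot 2 j = - 6 j$)
$\sqrt{u{\left(G{\left(-6 \right)} \right)} + t} = \sqrt{\left(-6\right) \left(-6\right) - 2875} = \sqrt{36 - 2875} = \sqrt{-2839} = i \sqrt{2839}$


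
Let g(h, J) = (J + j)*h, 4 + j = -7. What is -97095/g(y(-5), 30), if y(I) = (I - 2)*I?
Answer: -19419/133 ≈ -146.01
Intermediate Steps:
j = -11 (j = -4 - 7 = -11)
y(I) = I*(-2 + I) (y(I) = (-2 + I)*I = I*(-2 + I))
g(h, J) = h*(-11 + J) (g(h, J) = (J - 11)*h = (-11 + J)*h = h*(-11 + J))
-97095/g(y(-5), 30) = -97095*(-1/(5*(-11 + 30)*(-2 - 5))) = -97095/(-5*(-7)*19) = -97095/(35*19) = -97095/665 = -97095*1/665 = -19419/133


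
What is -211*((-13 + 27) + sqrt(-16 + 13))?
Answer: -2954 - 211*I*sqrt(3) ≈ -2954.0 - 365.46*I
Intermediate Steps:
-211*((-13 + 27) + sqrt(-16 + 13)) = -211*(14 + sqrt(-3)) = -211*(14 + I*sqrt(3)) = -2954 - 211*I*sqrt(3)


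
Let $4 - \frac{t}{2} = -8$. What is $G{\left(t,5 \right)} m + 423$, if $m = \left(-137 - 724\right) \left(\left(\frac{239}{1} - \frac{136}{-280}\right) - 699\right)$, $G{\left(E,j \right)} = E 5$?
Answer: $47477439$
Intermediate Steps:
$t = 24$ ($t = 8 - -16 = 8 + 16 = 24$)
$G{\left(E,j \right)} = 5 E$
$m = \frac{1978209}{5}$ ($m = - 861 \left(\left(239 \cdot 1 - - \frac{17}{35}\right) - 699\right) = - 861 \left(\left(239 + \frac{17}{35}\right) - 699\right) = - 861 \left(\frac{8382}{35} - 699\right) = \left(-861\right) \left(- \frac{16083}{35}\right) = \frac{1978209}{5} \approx 3.9564 \cdot 10^{5}$)
$G{\left(t,5 \right)} m + 423 = 5 \cdot 24 \cdot \frac{1978209}{5} + 423 = 120 \cdot \frac{1978209}{5} + 423 = 47477016 + 423 = 47477439$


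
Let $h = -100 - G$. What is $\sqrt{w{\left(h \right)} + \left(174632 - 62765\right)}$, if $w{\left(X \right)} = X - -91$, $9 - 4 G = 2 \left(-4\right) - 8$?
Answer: $\frac{\sqrt{447407}}{2} \approx 334.44$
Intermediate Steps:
$G = \frac{25}{4}$ ($G = \frac{9}{4} - \frac{2 \left(-4\right) - 8}{4} = \frac{9}{4} - \frac{-8 - 8}{4} = \frac{9}{4} - -4 = \frac{9}{4} + 4 = \frac{25}{4} \approx 6.25$)
$h = - \frac{425}{4}$ ($h = -100 - \frac{25}{4} = - \frac{425}{4} \approx -106.25$)
$w{\left(X \right)} = 91 + X$ ($w{\left(X \right)} = X + 91 = 91 + X$)
$\sqrt{w{\left(h \right)} + \left(174632 - 62765\right)} = \sqrt{\left(91 - \frac{425}{4}\right) + \left(174632 - 62765\right)} = \sqrt{- \frac{61}{4} + 111867} = \sqrt{\frac{447407}{4}} = \frac{\sqrt{447407}}{2}$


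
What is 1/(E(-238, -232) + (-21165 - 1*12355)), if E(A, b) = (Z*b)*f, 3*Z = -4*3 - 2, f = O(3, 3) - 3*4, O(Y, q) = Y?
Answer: -1/43264 ≈ -2.3114e-5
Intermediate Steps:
f = -9 (f = 3 - 3*4 = 3 - 12 = -9)
Z = -14/3 (Z = (-4*3 - 2)/3 = (-12 - 2)/3 = (⅓)*(-14) = -14/3 ≈ -4.6667)
E(A, b) = 42*b (E(A, b) = -14*b/3*(-9) = 42*b)
1/(E(-238, -232) + (-21165 - 1*12355)) = 1/(42*(-232) + (-21165 - 1*12355)) = 1/(-9744 + (-21165 - 12355)) = 1/(-9744 - 33520) = 1/(-43264) = -1/43264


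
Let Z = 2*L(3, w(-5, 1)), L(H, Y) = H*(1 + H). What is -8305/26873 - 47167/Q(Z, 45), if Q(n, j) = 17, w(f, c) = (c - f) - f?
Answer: -115241816/41531 ≈ -2774.8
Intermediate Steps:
w(f, c) = c - 2*f
Z = 24 (Z = 2*(3*(1 + 3)) = 2*(3*4) = 2*12 = 24)
-8305/26873 - 47167/Q(Z, 45) = -8305/26873 - 47167/17 = -8305*1/26873 - 47167*1/17 = -755/2443 - 47167/17 = -115241816/41531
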